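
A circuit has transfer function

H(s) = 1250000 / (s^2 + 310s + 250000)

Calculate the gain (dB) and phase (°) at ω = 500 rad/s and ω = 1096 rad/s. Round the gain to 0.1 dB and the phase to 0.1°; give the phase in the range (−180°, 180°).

ω = 500: 18.1 dB, -90.0°; ω = 1096: 1.9 dB, -160.3°

At s = jω = j500:
quadratic: (j500)² + 310·j500 + 250000 = 0 + j155000 → |·| ≈ 1.55e+05, ∠ ≈ 90.00°
|H| = 1250000 / 1.55e+05 ≈ 8.0645
Gain = 20 log₁₀(8.0645) ≈ 18.13 dB
∠H = 0.00° − 90.00° = -90.00°

At s = jω = j1096:
quadratic: (j1096)² + 310·j1096 + 250000 = -951216 + j339760 → |·| ≈ 1.0101e+06, ∠ ≈ 160.34°
|H| = 1250000 / 1.0101e+06 ≈ 1.2375
Gain = 20 log₁₀(1.2375) ≈ 1.85 dB
∠H = 0.00° − 160.34° = -160.34°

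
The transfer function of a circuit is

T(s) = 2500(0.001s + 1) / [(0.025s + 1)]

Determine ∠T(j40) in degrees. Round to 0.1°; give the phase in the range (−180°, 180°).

-42.7°

At ω = 40 rad/s:
zero (1 + j40·0.001) = 1 + j0.04 → |·| ≈ 1.0008, ∠ ≈ 2.29°
pole (1 + j40·0.025) = 1 + j1 → |·| ≈ 1.4142, ∠ ≈ 45.00°
∠T = (2.29°) − (45.00°) = -42.71°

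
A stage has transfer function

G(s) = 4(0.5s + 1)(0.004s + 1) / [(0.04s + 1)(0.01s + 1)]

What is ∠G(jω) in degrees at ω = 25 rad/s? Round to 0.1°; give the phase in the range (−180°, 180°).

At ω = 25 rad/s:
zero (1 + j25·0.5) = 1 + j12.5 → |·| ≈ 12.54, ∠ ≈ 85.43°
zero (1 + j25·0.004) = 1 + j0.1 → |·| ≈ 1.005, ∠ ≈ 5.71°
pole (1 + j25·0.04) = 1 + j1 → |·| ≈ 1.4142, ∠ ≈ 45.00°
pole (1 + j25·0.01) = 1 + j0.25 → |·| ≈ 1.0308, ∠ ≈ 14.04°
∠G = (85.43° + 5.71°) − (45.00° + 14.04°) = 32.10°

32.1°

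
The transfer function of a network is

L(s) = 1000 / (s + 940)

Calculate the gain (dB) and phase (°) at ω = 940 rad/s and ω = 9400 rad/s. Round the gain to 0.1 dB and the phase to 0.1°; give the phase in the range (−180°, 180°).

At s = jω = j940:
pole (s+940): 940 + j940 → |·| = √(940²+940²) = √1767200 ≈ 1329.4, ∠ = arctan(940/940) ≈ 45.00°
|L| = 1000 / 1329.4 ≈ 0.75222
Gain = 20 log₁₀(0.75222) ≈ -2.47 dB
∠L = 0.00° − 45.00° = -45.00°

At s = jω = j9400:
pole (s+940): 940 + j9400 → |·| = √(940²+9400²) = √89243600 ≈ 9446.9, ∠ = arctan(9400/940) ≈ 84.29°
|L| = 1000 / 9446.9 ≈ 0.10585
Gain = 20 log₁₀(0.10585) ≈ -19.51 dB
∠L = 0.00° − 84.29° = -84.29°

ω = 940: -2.5 dB, -45.0°; ω = 9400: -19.5 dB, -84.3°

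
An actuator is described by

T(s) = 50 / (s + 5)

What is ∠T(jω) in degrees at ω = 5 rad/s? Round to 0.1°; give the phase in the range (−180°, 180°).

-45.0°

At s = jω = j5:
pole (s+5): 5 + j5 → |·| = √(5²+5²) = √50 ≈ 7.0711, ∠ = arctan(5/5) ≈ 45.00°
∠T = 0.00° − 45.00° = -45.00°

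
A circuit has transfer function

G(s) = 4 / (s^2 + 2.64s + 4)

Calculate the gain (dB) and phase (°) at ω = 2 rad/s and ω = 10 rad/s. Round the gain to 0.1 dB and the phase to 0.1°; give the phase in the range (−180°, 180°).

ω = 2: -2.4 dB, -90.0°; ω = 10: -27.9 dB, -164.6°

At s = jω = j2:
quadratic: (j2)² + 2.64·j2 + 4 = 0 + j5.28 → |·| ≈ 5.28, ∠ ≈ 90.00°
|G| = 4 / 5.28 ≈ 0.75758
Gain = 20 log₁₀(0.75758) ≈ -2.41 dB
∠G = 0.00° − 90.00° = -90.00°

At s = jω = j10:
quadratic: (j10)² + 2.64·j10 + 4 = -96 + j26.4 → |·| ≈ 99.564, ∠ ≈ 164.62°
|G| = 4 / 99.564 ≈ 0.040175
Gain = 20 log₁₀(0.040175) ≈ -27.92 dB
∠G = 0.00° − 164.62° = -164.62°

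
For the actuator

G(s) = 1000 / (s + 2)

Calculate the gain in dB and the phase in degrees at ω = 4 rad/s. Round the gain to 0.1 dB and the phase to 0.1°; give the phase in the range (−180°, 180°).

At s = jω = j4:
pole (s+2): 2 + j4 → |·| = √(2²+4²) = √20 ≈ 4.4721, ∠ = arctan(4/2) ≈ 63.43°
|G| = 1000 / 4.4721 ≈ 223.61
Gain = 20 log₁₀(223.61) ≈ 46.99 dB
∠G = 0.00° − 63.43° = -63.43°

47.0 dB, -63.4°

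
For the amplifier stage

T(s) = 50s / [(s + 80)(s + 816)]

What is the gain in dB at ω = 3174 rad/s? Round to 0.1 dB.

-36.3 dB

At s = jω = j3174:
zero at origin: s = j3174 → |·| = 3174, ∠ = 90.00°
pole (s+80): 80 + j3174 → |·| = √(80²+3174²) = √10080676 ≈ 3175, ∠ = arctan(3174/80) ≈ 88.56°
pole (s+816): 816 + j3174 → |·| = √(816²+3174²) = √10740132 ≈ 3277.2, ∠ = arctan(3174/816) ≈ 75.58°
|T| = 50 · 3174 / 1.0405e+07 ≈ 0.015252
Gain = 20 log₁₀(0.015252) ≈ -36.33 dB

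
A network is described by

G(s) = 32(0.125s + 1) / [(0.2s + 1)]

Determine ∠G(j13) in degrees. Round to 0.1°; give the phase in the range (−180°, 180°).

At ω = 13 rad/s:
zero (1 + j13·0.125) = 1 + j1.625 → |·| ≈ 1.908, ∠ ≈ 58.39°
pole (1 + j13·0.2) = 1 + j2.6 → |·| ≈ 2.7857, ∠ ≈ 68.96°
∠G = (58.39°) − (68.96°) = -10.57°

-10.6°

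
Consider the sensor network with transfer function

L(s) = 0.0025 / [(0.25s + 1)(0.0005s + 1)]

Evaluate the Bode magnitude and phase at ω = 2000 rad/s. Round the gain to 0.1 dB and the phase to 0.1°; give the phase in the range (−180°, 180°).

-109.0 dB, -134.9°

At ω = 2000 rad/s:
pole (1 + j2000·0.25) = 1 + j500 → |·| ≈ 500, ∠ ≈ 89.89°
pole (1 + j2000·0.0005) = 1 + j1 → |·| ≈ 1.4142, ∠ ≈ 45.00°
|L| = 0.0025 · 1 / (500 · 1.4142) ≈ 3.5356e-06
Gain = 20 log₁₀(3.5356e-06) ≈ -109.03 dB
∠L = (0°) − (89.89° + 45.00°) = -134.89°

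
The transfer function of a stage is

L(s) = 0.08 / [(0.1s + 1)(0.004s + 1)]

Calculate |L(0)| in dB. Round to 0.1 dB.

-21.9 dB

L(0) = 0.08 · 1 / 1 = 0.08
20 log₁₀(0.08) ≈ -21.94 dB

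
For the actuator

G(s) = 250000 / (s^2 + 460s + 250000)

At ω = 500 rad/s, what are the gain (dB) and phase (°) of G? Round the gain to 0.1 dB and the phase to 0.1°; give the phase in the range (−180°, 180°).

0.7 dB, -90.0°

At s = jω = j500:
quadratic: (j500)² + 460·j500 + 250000 = 0 + j230000 → |·| ≈ 2.3e+05, ∠ ≈ 90.00°
|G| = 250000 / 2.3e+05 ≈ 1.087
Gain = 20 log₁₀(1.087) ≈ 0.72 dB
∠G = 0.00° − 90.00° = -90.00°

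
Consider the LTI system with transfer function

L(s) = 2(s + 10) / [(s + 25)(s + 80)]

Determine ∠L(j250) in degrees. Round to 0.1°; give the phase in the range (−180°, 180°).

At s = jω = j250:
zero (s+10): 10 + j250 → |·| = √(10²+250²) = √62600 ≈ 250.2, ∠ = arctan(250/10) ≈ 87.71°
pole (s+25): 25 + j250 → |·| = √(25²+250²) = √63125 ≈ 251.25, ∠ = arctan(250/25) ≈ 84.29°
pole (s+80): 80 + j250 → |·| = √(80²+250²) = √68900 ≈ 262.49, ∠ = arctan(250/80) ≈ 72.26°
∠L = 87.71° − 156.55° = -68.84°

-68.8°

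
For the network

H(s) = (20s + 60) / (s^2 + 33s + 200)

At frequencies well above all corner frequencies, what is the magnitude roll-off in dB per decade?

Each pole contributes −20 dB/decade at high frequency; each zero contributes +20 dB/decade.
Net: 1 zero(s) − 2 pole(s) → -20 dB/decade.

-20 dB/decade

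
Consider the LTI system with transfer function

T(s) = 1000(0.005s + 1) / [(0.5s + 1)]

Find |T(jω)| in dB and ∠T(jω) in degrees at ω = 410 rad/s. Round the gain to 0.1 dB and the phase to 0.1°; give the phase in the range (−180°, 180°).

At ω = 410 rad/s:
zero (1 + j410·0.005) = 1 + j2.05 → |·| ≈ 2.2809, ∠ ≈ 64.00°
pole (1 + j410·0.5) = 1 + j205 → |·| ≈ 205, ∠ ≈ 89.72°
|T| = 1000 · 2.2809 / (205) ≈ 11.126
Gain = 20 log₁₀(11.126) ≈ 20.93 dB
∠T = (64.00°) − (89.72°) = -25.72°

20.9 dB, -25.7°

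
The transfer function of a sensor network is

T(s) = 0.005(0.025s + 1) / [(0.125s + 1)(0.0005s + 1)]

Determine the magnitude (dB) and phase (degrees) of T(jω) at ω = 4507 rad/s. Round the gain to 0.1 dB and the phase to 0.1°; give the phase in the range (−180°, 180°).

-67.8 dB, -66.5°

At ω = 4507 rad/s:
zero (1 + j4507·0.025) = 1 + j112.675 → |·| ≈ 112.68, ∠ ≈ 89.49°
pole (1 + j4507·0.125) = 1 + j563.375 → |·| ≈ 563.38, ∠ ≈ 89.90°
pole (1 + j4507·0.0005) = 1 + j2.2535 → |·| ≈ 2.4654, ∠ ≈ 66.07°
|T| = 0.005 · 112.68 / (563.38 · 2.4654) ≈ 0.00040563
Gain = 20 log₁₀(0.00040563) ≈ -67.84 dB
∠T = (89.49°) − (89.90° + 66.07°) = -66.48°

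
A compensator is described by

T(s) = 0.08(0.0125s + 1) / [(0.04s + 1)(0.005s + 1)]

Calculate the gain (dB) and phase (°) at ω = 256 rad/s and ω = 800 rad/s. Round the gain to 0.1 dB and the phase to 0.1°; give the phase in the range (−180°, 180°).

At ω = 256 rad/s:
zero (1 + j256·0.0125) = 1 + j3.2 → |·| ≈ 3.3526, ∠ ≈ 72.65°
pole (1 + j256·0.04) = 1 + j10.24 → |·| ≈ 10.289, ∠ ≈ 84.42°
pole (1 + j256·0.005) = 1 + j1.28 → |·| ≈ 1.6243, ∠ ≈ 52.00°
|T| = 0.08 · 3.3526 / (10.289 · 1.6243) ≈ 0.016048
Gain = 20 log₁₀(0.016048) ≈ -35.89 dB
∠T = (72.65°) − (84.42° + 52.00°) = -63.77°

At ω = 800 rad/s:
zero (1 + j800·0.0125) = 1 + j10 → |·| ≈ 10.05, ∠ ≈ 84.29°
pole (1 + j800·0.04) = 1 + j32 → |·| ≈ 32.016, ∠ ≈ 88.21°
pole (1 + j800·0.005) = 1 + j4 → |·| ≈ 4.1231, ∠ ≈ 75.96°
|T| = 0.08 · 10.05 / (32.016 · 4.1231) ≈ 0.0060907
Gain = 20 log₁₀(0.0060907) ≈ -44.31 dB
∠T = (84.29°) − (88.21° + 75.96°) = -79.88°

ω = 256: -35.9 dB, -63.8°; ω = 800: -44.3 dB, -79.9°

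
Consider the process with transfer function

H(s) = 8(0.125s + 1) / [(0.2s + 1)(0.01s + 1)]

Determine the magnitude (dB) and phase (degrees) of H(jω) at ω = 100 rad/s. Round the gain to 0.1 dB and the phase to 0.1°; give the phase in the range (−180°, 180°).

At ω = 100 rad/s:
zero (1 + j100·0.125) = 1 + j12.5 → |·| ≈ 12.54, ∠ ≈ 85.43°
pole (1 + j100·0.2) = 1 + j20 → |·| ≈ 20.025, ∠ ≈ 87.14°
pole (1 + j100·0.01) = 1 + j1 → |·| ≈ 1.4142, ∠ ≈ 45.00°
|H| = 8 · 12.54 / (20.025 · 1.4142) ≈ 3.5425
Gain = 20 log₁₀(3.5425) ≈ 10.99 dB
∠H = (85.43°) − (87.14° + 45.00°) = -46.71°

11.0 dB, -46.7°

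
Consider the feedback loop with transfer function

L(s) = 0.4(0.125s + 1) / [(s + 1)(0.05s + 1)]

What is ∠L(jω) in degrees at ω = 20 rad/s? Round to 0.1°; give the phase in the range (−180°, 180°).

At ω = 20 rad/s:
zero (1 + j20·0.125) = 1 + j2.5 → |·| ≈ 2.6926, ∠ ≈ 68.20°
pole (1 + j20·1) = 1 + j20 → |·| ≈ 20.025, ∠ ≈ 87.14°
pole (1 + j20·0.05) = 1 + j1 → |·| ≈ 1.4142, ∠ ≈ 45.00°
∠L = (68.20°) − (87.14° + 45.00°) = -63.94°

-63.9°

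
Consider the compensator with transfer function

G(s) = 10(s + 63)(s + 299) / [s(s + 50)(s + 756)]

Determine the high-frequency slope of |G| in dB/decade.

-20 dB/decade

Each pole contributes −20 dB/decade at high frequency; each zero contributes +20 dB/decade.
Net: 2 zero(s) − 3 pole(s) → -20 dB/decade.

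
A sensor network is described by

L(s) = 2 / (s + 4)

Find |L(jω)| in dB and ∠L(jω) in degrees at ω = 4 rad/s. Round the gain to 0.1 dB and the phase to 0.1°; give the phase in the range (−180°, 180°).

-9.0 dB, -45.0°

At s = jω = j4:
pole (s+4): 4 + j4 → |·| = √(4²+4²) = √32 ≈ 5.6569, ∠ = arctan(4/4) ≈ 45.00°
|L| = 2 / 5.6569 ≈ 0.35355
Gain = 20 log₁₀(0.35355) ≈ -9.03 dB
∠L = 0.00° − 45.00° = -45.00°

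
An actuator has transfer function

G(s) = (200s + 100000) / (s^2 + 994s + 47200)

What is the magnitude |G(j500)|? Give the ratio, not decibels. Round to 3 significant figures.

0.263

Substitute s = j500:
Numerator: 200(j500) + 100000 = 100000 + j100000
Denominator: (j500)^2 + 994(j500) + 47200 = -202800 + j497000
|N| = √(100000² + 100000²) ≈ 1.4142e+05, ∠N ≈ 45.00°
|D| = √(202800² + 497000²) ≈ 5.3678e+05, ∠D ≈ 112.20°
|G| = 1.4142e+05 / 5.3678e+05 ≈ 0.26346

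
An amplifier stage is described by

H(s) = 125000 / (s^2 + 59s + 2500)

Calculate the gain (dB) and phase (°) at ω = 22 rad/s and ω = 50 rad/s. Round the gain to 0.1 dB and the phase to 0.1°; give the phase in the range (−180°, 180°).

At s = jω = j22:
quadratic: (j22)² + 59·j22 + 2500 = 2016 + j1298 → |·| ≈ 2397.7, ∠ ≈ 32.78°
|H| = 125000 / 2397.7 ≈ 52.133
Gain = 20 log₁₀(52.133) ≈ 34.34 dB
∠H = 0.00° − 32.78° = -32.78°

At s = jω = j50:
quadratic: (j50)² + 59·j50 + 2500 = 0 + j2950 → |·| ≈ 2950, ∠ ≈ 90.00°
|H| = 125000 / 2950 ≈ 42.373
Gain = 20 log₁₀(42.373) ≈ 32.54 dB
∠H = 0.00° − 90.00° = -90.00°

ω = 22: 34.3 dB, -32.8°; ω = 50: 32.5 dB, -90.0°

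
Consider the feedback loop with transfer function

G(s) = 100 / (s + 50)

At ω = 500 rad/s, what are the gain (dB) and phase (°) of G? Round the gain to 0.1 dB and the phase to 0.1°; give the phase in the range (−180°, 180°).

Substitute s = j500:
Numerator: 100 = 100 + j0
Denominator: (j500) + 50 = 50 + j500
|N| = √(100² + 0²) ≈ 100, ∠N ≈ 0.00°
|D| = √(50² + 500²) ≈ 502.49, ∠D ≈ 84.29°
|G| = 100 / 502.49 ≈ 0.19901
Gain = 20 log₁₀(0.19901) ≈ -14.02 dB
∠G = 0.00° − 84.29° = -84.29°

-14.0 dB, -84.3°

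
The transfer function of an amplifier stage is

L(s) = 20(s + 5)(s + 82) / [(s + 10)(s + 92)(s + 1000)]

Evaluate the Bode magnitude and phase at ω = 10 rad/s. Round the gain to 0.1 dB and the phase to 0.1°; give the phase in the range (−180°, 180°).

-37.0 dB, 18.6°

At s = jω = j10:
zero (s+5): 5 + j10 → |·| = √(5²+10²) = √125 ≈ 11.18, ∠ = arctan(10/5) ≈ 63.43°
zero (s+82): 82 + j10 → |·| = √(82²+10²) = √6824 ≈ 82.608, ∠ = arctan(10/82) ≈ 6.95°
pole (s+10): 10 + j10 → |·| = √(10²+10²) = √200 ≈ 14.142, ∠ = arctan(10/10) ≈ 45.00°
pole (s+92): 92 + j10 → |·| = √(92²+10²) = √8564 ≈ 92.542, ∠ = arctan(10/92) ≈ 6.20°
pole (s+1000): 1000 + j10 → |·| = √(1000²+10²) = √1000100 ≈ 1000, ∠ = arctan(10/1000) ≈ 0.57°
|L| = 20 · 923.56 / 1.3087e+06 ≈ 0.014114
Gain = 20 log₁₀(0.014114) ≈ -37.01 dB
∠L = 70.38° − 51.77° = 18.61°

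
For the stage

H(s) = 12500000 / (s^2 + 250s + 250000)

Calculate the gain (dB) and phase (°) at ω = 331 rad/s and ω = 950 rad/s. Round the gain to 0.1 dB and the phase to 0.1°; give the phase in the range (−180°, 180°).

ω = 331: 37.7 dB, -30.5°; ω = 950: 25.1 dB, -160.0°

At s = jω = j331:
quadratic: (j331)² + 250·j331 + 250000 = 140439 + j82750 → |·| ≈ 1.6301e+05, ∠ ≈ 30.51°
|H| = 12500000 / 1.6301e+05 ≈ 76.682
Gain = 20 log₁₀(76.682) ≈ 37.69 dB
∠H = 0.00° − 30.51° = -30.51°

At s = jω = j950:
quadratic: (j950)² + 250·j950 + 250000 = -652500 + j237500 → |·| ≈ 6.9438e+05, ∠ ≈ 160.00°
|H| = 12500000 / 6.9438e+05 ≈ 18.002
Gain = 20 log₁₀(18.002) ≈ 25.11 dB
∠H = 0.00° − 160.00° = -160.00°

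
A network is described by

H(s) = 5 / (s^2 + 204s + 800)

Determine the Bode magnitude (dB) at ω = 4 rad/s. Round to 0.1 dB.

-47.1 dB

Substitute s = j4:
Numerator: 5 = 5 + j0
Denominator: (j4)^2 + 204(j4) + 800 = 784 + j816
|N| = √(5² + 0²) ≈ 5, ∠N ≈ 0.00°
|D| = √(784² + 816²) ≈ 1131.6, ∠D ≈ 46.15°
|H| = 5 / 1131.6 ≈ 0.0044185
Gain = 20 log₁₀(0.0044185) ≈ -47.09 dB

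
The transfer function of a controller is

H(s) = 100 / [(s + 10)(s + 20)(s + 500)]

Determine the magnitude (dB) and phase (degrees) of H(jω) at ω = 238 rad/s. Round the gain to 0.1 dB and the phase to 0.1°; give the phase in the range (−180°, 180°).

-110.0 dB, 161.8°

At s = jω = j238:
pole (s+10): 10 + j238 → |·| = √(10²+238²) = √56744 ≈ 238.21, ∠ = arctan(238/10) ≈ 87.59°
pole (s+20): 20 + j238 → |·| = √(20²+238²) = √57044 ≈ 238.84, ∠ = arctan(238/20) ≈ 85.20°
pole (s+500): 500 + j238 → |·| = √(500²+238²) = √306644 ≈ 553.75, ∠ = arctan(238/500) ≈ 25.45°
|H| = 100 / 3.1505e+07 ≈ 3.1741e-06
Gain = 20 log₁₀(3.1741e-06) ≈ -109.97 dB
∠H = 0.00° − 198.24° = -198.24° ≡ 161.76° (principal value)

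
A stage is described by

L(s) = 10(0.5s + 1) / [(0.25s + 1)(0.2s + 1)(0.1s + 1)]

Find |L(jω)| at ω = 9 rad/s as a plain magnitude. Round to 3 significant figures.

6.76

At ω = 9 rad/s:
zero (1 + j9·0.5) = 1 + j4.5 → |·| ≈ 4.6098, ∠ ≈ 77.47°
pole (1 + j9·0.25) = 1 + j2.25 → |·| ≈ 2.4622, ∠ ≈ 66.04°
pole (1 + j9·0.2) = 1 + j1.8 → |·| ≈ 2.0591, ∠ ≈ 60.95°
pole (1 + j9·0.1) = 1 + j0.9 → |·| ≈ 1.3454, ∠ ≈ 41.99°
|L| = 10 · 4.6098 / (2.4622 · 2.0591 · 1.3454) ≈ 6.7582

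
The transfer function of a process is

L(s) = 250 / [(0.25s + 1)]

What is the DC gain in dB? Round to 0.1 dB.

48.0 dB

L(0) = 250 · 1 / 1 = 250
20 log₁₀(250) ≈ 47.96 dB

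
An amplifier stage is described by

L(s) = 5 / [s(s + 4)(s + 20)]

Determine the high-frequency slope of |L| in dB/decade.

Each pole contributes −20 dB/decade at high frequency; each zero contributes +20 dB/decade.
Net: 0 zero(s) − 3 pole(s) → -60 dB/decade.

-60 dB/decade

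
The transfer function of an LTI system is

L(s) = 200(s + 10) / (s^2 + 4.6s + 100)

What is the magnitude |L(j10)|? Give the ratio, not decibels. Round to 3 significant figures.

61.5

At s = jω = j10:
zero (s+10): 10 + j10 → |·| = √(10²+10²) = √200 ≈ 14.142, ∠ = arctan(10/10) ≈ 45.00°
quadratic: (j10)² + 4.6·j10 + 100 = 0 + j46 → |·| ≈ 46, ∠ ≈ 90.00°
|L| = 200 · 14.142 / 46 ≈ 61.487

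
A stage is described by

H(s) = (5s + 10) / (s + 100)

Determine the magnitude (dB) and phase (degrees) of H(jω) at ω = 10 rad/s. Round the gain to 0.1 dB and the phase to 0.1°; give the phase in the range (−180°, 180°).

-5.9 dB, 73.0°

Substitute s = j10:
Numerator: 5(j10) + 10 = 10 + j50
Denominator: (j10) + 100 = 100 + j10
|N| = √(10² + 50²) ≈ 50.99, ∠N ≈ 78.69°
|D| = √(100² + 10²) ≈ 100.5, ∠D ≈ 5.71°
|H| = 50.99 / 100.5 ≈ 0.50736
Gain = 20 log₁₀(0.50736) ≈ -5.89 dB
∠H = 78.69° − 5.71° = 72.98°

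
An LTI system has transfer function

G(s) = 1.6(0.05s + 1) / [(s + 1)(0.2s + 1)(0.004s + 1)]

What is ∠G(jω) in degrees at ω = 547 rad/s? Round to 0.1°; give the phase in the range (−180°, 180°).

-156.9°

At ω = 547 rad/s:
zero (1 + j547·0.05) = 1 + j27.35 → |·| ≈ 27.368, ∠ ≈ 87.91°
pole (1 + j547·1) = 1 + j547 → |·| ≈ 547, ∠ ≈ 89.90°
pole (1 + j547·0.2) = 1 + j109.4 → |·| ≈ 109.4, ∠ ≈ 89.48°
pole (1 + j547·0.004) = 1 + j2.188 → |·| ≈ 2.4057, ∠ ≈ 65.44°
∠G = (87.91°) − (89.90° + 89.48° + 65.44°) = -156.91°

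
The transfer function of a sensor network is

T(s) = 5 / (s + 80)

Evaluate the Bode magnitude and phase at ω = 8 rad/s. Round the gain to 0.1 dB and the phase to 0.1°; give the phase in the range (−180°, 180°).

-24.1 dB, -5.7°

At s = jω = j8:
pole (s+80): 80 + j8 → |·| = √(80²+8²) = √6464 ≈ 80.399, ∠ = arctan(8/80) ≈ 5.71°
|T| = 5 / 80.399 ≈ 0.06219
Gain = 20 log₁₀(0.06219) ≈ -24.13 dB
∠T = 0.00° − 5.71° = -5.71°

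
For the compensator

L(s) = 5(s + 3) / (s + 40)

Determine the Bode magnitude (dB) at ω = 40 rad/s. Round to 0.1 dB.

At s = jω = j40:
zero (s+3): 3 + j40 → |·| = √(3²+40²) = √1609 ≈ 40.112, ∠ = arctan(40/3) ≈ 85.71°
pole (s+40): 40 + j40 → |·| = √(40²+40²) = √3200 ≈ 56.569, ∠ = arctan(40/40) ≈ 45.00°
|L| = 5 · 40.112 / 56.569 ≈ 3.5454
Gain = 20 log₁₀(3.5454) ≈ 10.99 dB

11.0 dB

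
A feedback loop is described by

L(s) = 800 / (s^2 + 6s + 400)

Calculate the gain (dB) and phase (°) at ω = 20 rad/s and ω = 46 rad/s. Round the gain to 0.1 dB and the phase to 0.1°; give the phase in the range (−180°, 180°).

At s = jω = j20:
quadratic: (j20)² + 6·j20 + 400 = 0 + j120 → |·| ≈ 120, ∠ ≈ 90.00°
|L| = 800 / 120 ≈ 6.6667
Gain = 20 log₁₀(6.6667) ≈ 16.48 dB
∠L = 0.00° − 90.00° = -90.00°

At s = jω = j46:
quadratic: (j46)² + 6·j46 + 400 = -1716 + j276 → |·| ≈ 1738.1, ∠ ≈ 170.86°
|L| = 800 / 1738.1 ≈ 0.46027
Gain = 20 log₁₀(0.46027) ≈ -6.74 dB
∠L = 0.00° − 170.86° = -170.86°

ω = 20: 16.5 dB, -90.0°; ω = 46: -6.7 dB, -170.9°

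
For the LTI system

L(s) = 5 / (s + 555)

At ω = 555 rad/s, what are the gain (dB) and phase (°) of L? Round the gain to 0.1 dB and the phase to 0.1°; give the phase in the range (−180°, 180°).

-43.9 dB, -45.0°

Substitute s = j555:
Numerator: 5 = 5 + j0
Denominator: (j555) + 555 = 555 + j555
|N| = √(5² + 0²) ≈ 5, ∠N ≈ 0.00°
|D| = √(555² + 555²) ≈ 784.89, ∠D ≈ 45.00°
|L| = 5 / 784.89 ≈ 0.0063703
Gain = 20 log₁₀(0.0063703) ≈ -43.92 dB
∠L = 0.00° − 45.00° = -45.00°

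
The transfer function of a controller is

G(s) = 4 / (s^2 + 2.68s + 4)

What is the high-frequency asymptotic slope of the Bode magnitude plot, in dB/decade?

Each pole contributes −20 dB/decade at high frequency; each zero contributes +20 dB/decade.
Net: 0 zero(s) − 2 pole(s) → -40 dB/decade.

-40 dB/decade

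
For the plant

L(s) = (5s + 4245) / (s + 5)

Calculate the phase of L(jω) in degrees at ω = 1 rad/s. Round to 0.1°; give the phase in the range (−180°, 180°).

Substitute s = j1:
Numerator: 5(j1) + 4245 = 4245 + j5
Denominator: (j1) + 5 = 5 + j1
|N| = √(4245² + 5²) ≈ 4245, ∠N ≈ 0.07°
|D| = √(5² + 1²) ≈ 5.099, ∠D ≈ 11.31°
∠L = 0.07° − 11.31° = -11.24°

-11.2°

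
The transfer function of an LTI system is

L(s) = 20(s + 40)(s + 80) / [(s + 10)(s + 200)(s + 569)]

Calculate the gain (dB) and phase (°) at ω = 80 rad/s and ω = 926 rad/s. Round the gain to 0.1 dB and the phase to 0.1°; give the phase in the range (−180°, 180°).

At s = jω = j80:
zero (s+40): 40 + j80 → |·| = √(40²+80²) = √8000 ≈ 89.443, ∠ = arctan(80/40) ≈ 63.43°
zero (s+80): 80 + j80 → |·| = √(80²+80²) = √12800 ≈ 113.14, ∠ = arctan(80/80) ≈ 45.00°
pole (s+10): 10 + j80 → |·| = √(10²+80²) = √6500 ≈ 80.623, ∠ = arctan(80/10) ≈ 82.87°
pole (s+200): 200 + j80 → |·| = √(200²+80²) = √46400 ≈ 215.41, ∠ = arctan(80/200) ≈ 21.80°
pole (s+569): 569 + j80 → |·| = √(569²+80²) = √330161 ≈ 574.6, ∠ = arctan(80/569) ≈ 8.00°
|L| = 20 · 10120 / 9.9791e+06 ≈ 0.020282
Gain = 20 log₁₀(0.020282) ≈ -33.86 dB
∠L = 108.43° − 112.67° = -4.24°

At s = jω = j926:
zero (s+40): 40 + j926 → |·| = √(40²+926²) = √859076 ≈ 926.86, ∠ = arctan(926/40) ≈ 87.53°
zero (s+80): 80 + j926 → |·| = √(80²+926²) = √863876 ≈ 929.45, ∠ = arctan(926/80) ≈ 85.06°
pole (s+10): 10 + j926 → |·| = √(10²+926²) = √857576 ≈ 926.05, ∠ = arctan(926/10) ≈ 89.38°
pole (s+200): 200 + j926 → |·| = √(200²+926²) = √897476 ≈ 947.35, ∠ = arctan(926/200) ≈ 77.81°
pole (s+569): 569 + j926 → |·| = √(569²+926²) = √1181237 ≈ 1086.8, ∠ = arctan(926/569) ≈ 58.43°
|L| = 20 · 8.6147e+05 / 9.5344e+08 ≈ 0.018071
Gain = 20 log₁₀(0.018071) ≈ -34.86 dB
∠L = 172.59° − 225.62° = -53.03°

ω = 80: -33.9 dB, -4.2°; ω = 926: -34.9 dB, -53.0°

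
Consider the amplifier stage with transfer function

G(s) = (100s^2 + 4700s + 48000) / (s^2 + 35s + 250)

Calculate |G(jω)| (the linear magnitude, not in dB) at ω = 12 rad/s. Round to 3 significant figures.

Substitute s = j12:
Numerator: 100(j12)^2 + 4700(j12) + 48000 = 33600 + j56400
Denominator: (j12)^2 + 35(j12) + 250 = 106 + j420
|N| = √(33600² + 56400²) ≈ 65650, ∠N ≈ 59.22°
|D| = √(106² + 420²) ≈ 433.17, ∠D ≈ 75.84°
|G| = 65650 / 433.17 ≈ 151.56

152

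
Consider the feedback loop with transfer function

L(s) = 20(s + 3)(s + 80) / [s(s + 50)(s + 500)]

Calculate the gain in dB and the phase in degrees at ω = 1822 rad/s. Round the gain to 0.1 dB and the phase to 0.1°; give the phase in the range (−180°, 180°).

At s = jω = j1822:
zero (s+3): 3 + j1822 → |·| = √(3²+1822²) = √3319693 ≈ 1822, ∠ = arctan(1822/3) ≈ 89.91°
zero (s+80): 80 + j1822 → |·| = √(80²+1822²) = √3326084 ≈ 1823.8, ∠ = arctan(1822/80) ≈ 87.49°
pole (s+50): 50 + j1822 → |·| = √(50²+1822²) = √3322184 ≈ 1822.7, ∠ = arctan(1822/50) ≈ 88.43°
pole (s+500): 500 + j1822 → |·| = √(500²+1822²) = √3569684 ≈ 1889.4, ∠ = arctan(1822/500) ≈ 74.65°
pole at origin: |s| = 1822, ∠ = 90.00° (in denominator)
|L| = 20 · 3.323e+06 / 6.2746e+09 ≈ 0.010592
Gain = 20 log₁₀(0.010592) ≈ -39.50 dB
∠L = 177.40° − 253.08° = -75.68°

-39.5 dB, -75.7°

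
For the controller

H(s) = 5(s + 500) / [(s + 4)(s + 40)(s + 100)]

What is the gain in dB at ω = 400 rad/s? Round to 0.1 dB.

-86.3 dB

At s = jω = j400:
zero (s+500): 500 + j400 → |·| = √(500²+400²) = √410000 ≈ 640.31, ∠ = arctan(400/500) ≈ 38.66°
pole (s+4): 4 + j400 → |·| = √(4²+400²) = √160016 ≈ 400.02, ∠ = arctan(400/4) ≈ 89.43°
pole (s+40): 40 + j400 → |·| = √(40²+400²) = √161600 ≈ 402, ∠ = arctan(400/40) ≈ 84.29°
pole (s+100): 100 + j400 → |·| = √(100²+400²) = √170000 ≈ 412.31, ∠ = arctan(400/100) ≈ 75.96°
|H| = 5 · 640.31 / 6.6303e+07 ≈ 4.8287e-05
Gain = 20 log₁₀(4.8287e-05) ≈ -86.32 dB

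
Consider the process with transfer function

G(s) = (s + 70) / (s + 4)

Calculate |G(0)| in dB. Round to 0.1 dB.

24.9 dB

G(0) = 70 / 4 = 17.5
20 log₁₀(17.5) ≈ 24.86 dB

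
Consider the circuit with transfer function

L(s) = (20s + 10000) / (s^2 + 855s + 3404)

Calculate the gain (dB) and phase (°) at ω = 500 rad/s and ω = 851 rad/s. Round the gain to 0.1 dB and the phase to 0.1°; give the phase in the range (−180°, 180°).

ω = 500: -30.9 dB, -75.0°; ω = 851: -34.3 dB, -75.2°

Substitute s = j500:
Numerator: 20(j500) + 10000 = 10000 + j10000
Denominator: (j500)^2 + 855(j500) + 3404 = -246596 + j427500
|N| = √(10000² + 10000²) ≈ 14142, ∠N ≈ 45.00°
|D| = √(246596² + 427500²) ≈ 4.9352e+05, ∠D ≈ 119.98°
|L| = 14142 / 4.9352e+05 ≈ 0.028655
Gain = 20 log₁₀(0.028655) ≈ -30.86 dB
∠L = 45.00° − 119.98° = -74.98°

Substitute s = j851:
Numerator: 20(j851) + 10000 = 10000 + j17020
Denominator: (j851)^2 + 855(j851) + 3404 = -720797 + j727605
|N| = √(10000² + 17020²) ≈ 19740, ∠N ≈ 59.56°
|D| = √(720797² + 727605²) ≈ 1.0242e+06, ∠D ≈ 134.73°
|L| = 19740 / 1.0242e+06 ≈ 0.019274
Gain = 20 log₁₀(0.019274) ≈ -34.30 dB
∠L = 59.56° − 134.73° = -75.17°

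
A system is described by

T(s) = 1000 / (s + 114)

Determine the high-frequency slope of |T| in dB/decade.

Each pole contributes −20 dB/decade at high frequency; each zero contributes +20 dB/decade.
Net: 0 zero(s) − 1 pole(s) → -20 dB/decade.

-20 dB/decade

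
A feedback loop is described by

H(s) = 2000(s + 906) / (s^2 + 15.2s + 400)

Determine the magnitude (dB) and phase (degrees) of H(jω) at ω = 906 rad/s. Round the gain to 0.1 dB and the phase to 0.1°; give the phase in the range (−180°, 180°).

At s = jω = j906:
zero (s+906): 906 + j906 → |·| = √(906²+906²) = √1641672 ≈ 1281.3, ∠ = arctan(906/906) ≈ 45.00°
quadratic: (j906)² + 15.2·j906 + 400 = -820436 + j13771.2 → |·| ≈ 8.2055e+05, ∠ ≈ 179.04°
|H| = 2000 · 1281.3 / 8.2055e+05 ≈ 3.123
Gain = 20 log₁₀(3.123) ≈ 9.89 dB
∠H = 45.00° − 179.04° = -134.04°

9.9 dB, -134.0°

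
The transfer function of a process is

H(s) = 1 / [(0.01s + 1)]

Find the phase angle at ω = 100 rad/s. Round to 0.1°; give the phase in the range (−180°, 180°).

At ω = 100 rad/s:
pole (1 + j100·0.01) = 1 + j1 → |·| ≈ 1.4142, ∠ ≈ 45.00°
∠H = (0°) − (45.00°) = -45.00°

-45.0°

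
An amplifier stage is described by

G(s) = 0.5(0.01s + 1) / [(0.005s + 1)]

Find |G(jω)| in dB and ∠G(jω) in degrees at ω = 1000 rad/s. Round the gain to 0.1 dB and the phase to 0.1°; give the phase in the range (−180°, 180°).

-0.1 dB, 5.6°

At ω = 1000 rad/s:
zero (1 + j1000·0.01) = 1 + j10 → |·| ≈ 10.05, ∠ ≈ 84.29°
pole (1 + j1000·0.005) = 1 + j5 → |·| ≈ 5.099, ∠ ≈ 78.69°
|G| = 0.5 · 10.05 / (5.099) ≈ 0.98549
Gain = 20 log₁₀(0.98549) ≈ -0.13 dB
∠G = (84.29°) − (78.69°) = 5.60°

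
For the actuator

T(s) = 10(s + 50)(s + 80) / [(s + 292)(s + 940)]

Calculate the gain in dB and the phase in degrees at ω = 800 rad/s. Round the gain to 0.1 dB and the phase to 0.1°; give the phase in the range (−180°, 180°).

At s = jω = j800:
zero (s+50): 50 + j800 → |·| = √(50²+800²) = √642500 ≈ 801.56, ∠ = arctan(800/50) ≈ 86.42°
zero (s+80): 80 + j800 → |·| = √(80²+800²) = √646400 ≈ 803.99, ∠ = arctan(800/80) ≈ 84.29°
pole (s+292): 292 + j800 → |·| = √(292²+800²) = √725264 ≈ 851.62, ∠ = arctan(800/292) ≈ 69.95°
pole (s+940): 940 + j800 → |·| = √(940²+800²) = √1523600 ≈ 1234.3, ∠ = arctan(800/940) ≈ 40.40°
|T| = 10 · 6.4445e+05 / 1.0512e+06 ≈ 6.1306
Gain = 20 log₁₀(6.1306) ≈ 15.75 dB
∠T = 170.71° − 110.35° = 60.36°

15.8 dB, 60.4°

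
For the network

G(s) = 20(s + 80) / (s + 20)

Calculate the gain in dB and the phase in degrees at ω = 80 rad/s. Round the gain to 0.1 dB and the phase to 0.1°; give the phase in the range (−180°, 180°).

At s = jω = j80:
zero (s+80): 80 + j80 → |·| = √(80²+80²) = √12800 ≈ 113.14, ∠ = arctan(80/80) ≈ 45.00°
pole (s+20): 20 + j80 → |·| = √(20²+80²) = √6800 ≈ 82.462, ∠ = arctan(80/20) ≈ 75.96°
|G| = 20 · 113.14 / 82.462 ≈ 27.441
Gain = 20 log₁₀(27.441) ≈ 28.77 dB
∠G = 45.00° − 75.96° = -30.96°

28.8 dB, -31.0°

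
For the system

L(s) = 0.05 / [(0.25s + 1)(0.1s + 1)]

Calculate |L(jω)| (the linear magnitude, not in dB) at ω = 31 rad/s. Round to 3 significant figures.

At ω = 31 rad/s:
pole (1 + j31·0.25) = 1 + j7.75 → |·| ≈ 7.8142, ∠ ≈ 82.65°
pole (1 + j31·0.1) = 1 + j3.1 → |·| ≈ 3.2573, ∠ ≈ 72.12°
|L| = 0.05 · 1 / (7.8142 · 3.2573) ≈ 0.0019644

0.00196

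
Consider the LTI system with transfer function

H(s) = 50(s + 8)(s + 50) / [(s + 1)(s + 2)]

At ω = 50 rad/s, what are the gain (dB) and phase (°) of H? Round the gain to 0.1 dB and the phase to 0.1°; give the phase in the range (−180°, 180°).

37.1 dB, -50.7°

At s = jω = j50:
zero (s+8): 8 + j50 → |·| = √(8²+50²) = √2564 ≈ 50.636, ∠ = arctan(50/8) ≈ 80.91°
zero (s+50): 50 + j50 → |·| = √(50²+50²) = √5000 ≈ 70.711, ∠ = arctan(50/50) ≈ 45.00°
pole (s+1): 1 + j50 → |·| = √(1²+50²) = √2501 ≈ 50.01, ∠ = arctan(50/1) ≈ 88.85°
pole (s+2): 2 + j50 → |·| = √(2²+50²) = √2504 ≈ 50.04, ∠ = arctan(50/2) ≈ 87.71°
|H| = 50 · 3580.5 / 2502.5 ≈ 71.538
Gain = 20 log₁₀(71.538) ≈ 37.09 dB
∠H = 125.91° − 176.56° = -50.65°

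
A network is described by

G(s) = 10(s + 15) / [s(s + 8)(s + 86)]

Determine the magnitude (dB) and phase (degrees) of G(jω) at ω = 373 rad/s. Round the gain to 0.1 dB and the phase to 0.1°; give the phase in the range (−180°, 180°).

At s = jω = j373:
zero (s+15): 15 + j373 → |·| = √(15²+373²) = √139354 ≈ 373.3, ∠ = arctan(373/15) ≈ 87.70°
pole (s+8): 8 + j373 → |·| = √(8²+373²) = √139193 ≈ 373.09, ∠ = arctan(373/8) ≈ 88.77°
pole (s+86): 86 + j373 → |·| = √(86²+373²) = √146525 ≈ 382.79, ∠ = arctan(373/86) ≈ 77.02°
pole at origin: |s| = 373, ∠ = 90.00° (in denominator)
|G| = 10 · 373.3 / 5.327e+07 ≈ 7.0077e-05
Gain = 20 log₁₀(7.0077e-05) ≈ -83.09 dB
∠G = 87.70° − 255.79° = -168.09°

-83.1 dB, -168.1°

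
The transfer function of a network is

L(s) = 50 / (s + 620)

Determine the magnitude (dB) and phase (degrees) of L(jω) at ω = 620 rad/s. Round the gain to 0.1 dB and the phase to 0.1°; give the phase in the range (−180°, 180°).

-24.9 dB, -45.0°

At s = jω = j620:
pole (s+620): 620 + j620 → |·| = √(620²+620²) = √768800 ≈ 876.81, ∠ = arctan(620/620) ≈ 45.00°
|L| = 50 / 876.81 ≈ 0.057025
Gain = 20 log₁₀(0.057025) ≈ -24.88 dB
∠L = 0.00° − 45.00° = -45.00°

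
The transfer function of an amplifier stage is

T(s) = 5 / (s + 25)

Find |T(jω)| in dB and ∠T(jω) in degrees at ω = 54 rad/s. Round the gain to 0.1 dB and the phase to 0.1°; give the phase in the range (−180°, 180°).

-21.5 dB, -65.2°

Substitute s = j54:
Numerator: 5 = 5 + j0
Denominator: (j54) + 25 = 25 + j54
|N| = √(5² + 0²) ≈ 5, ∠N ≈ 0.00°
|D| = √(25² + 54²) ≈ 59.506, ∠D ≈ 65.16°
|T| = 5 / 59.506 ≈ 0.084025
Gain = 20 log₁₀(0.084025) ≈ -21.51 dB
∠T = 0.00° − 65.16° = -65.16°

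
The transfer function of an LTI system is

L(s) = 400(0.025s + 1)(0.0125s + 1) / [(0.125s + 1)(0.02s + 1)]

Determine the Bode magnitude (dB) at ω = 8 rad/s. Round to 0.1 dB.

At ω = 8 rad/s:
zero (1 + j8·0.025) = 1 + j0.2 → |·| ≈ 1.0198, ∠ ≈ 11.31°
zero (1 + j8·0.0125) = 1 + j0.1 → |·| ≈ 1.005, ∠ ≈ 5.71°
pole (1 + j8·0.125) = 1 + j1 → |·| ≈ 1.4142, ∠ ≈ 45.00°
pole (1 + j8·0.02) = 1 + j0.16 → |·| ≈ 1.0127, ∠ ≈ 9.09°
|L| = 400 · 1.0198 · 1.005 / (1.4142 · 1.0127) ≈ 286.25
Gain = 20 log₁₀(286.25) ≈ 49.13 dB

49.1 dB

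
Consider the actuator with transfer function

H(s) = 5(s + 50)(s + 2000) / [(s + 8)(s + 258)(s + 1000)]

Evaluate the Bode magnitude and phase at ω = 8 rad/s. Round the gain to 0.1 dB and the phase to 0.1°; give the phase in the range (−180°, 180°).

-15.2 dB, -37.9°

At s = jω = j8:
zero (s+50): 50 + j8 → |·| = √(50²+8²) = √2564 ≈ 50.636, ∠ = arctan(8/50) ≈ 9.09°
zero (s+2000): 2000 + j8 → |·| = √(2000²+8²) = √4000064 ≈ 2000, ∠ = arctan(8/2000) ≈ 0.23°
pole (s+8): 8 + j8 → |·| = √(8²+8²) = √128 ≈ 11.314, ∠ = arctan(8/8) ≈ 45.00°
pole (s+258): 258 + j8 → |·| = √(258²+8²) = √66628 ≈ 258.12, ∠ = arctan(8/258) ≈ 1.78°
pole (s+1000): 1000 + j8 → |·| = √(1000²+8²) = √1000064 ≈ 1000, ∠ = arctan(8/1000) ≈ 0.46°
|H| = 5 · 1.0127e+05 / 2.9204e+06 ≈ 0.17338
Gain = 20 log₁₀(0.17338) ≈ -15.22 dB
∠H = 9.32° − 47.24° = -37.92°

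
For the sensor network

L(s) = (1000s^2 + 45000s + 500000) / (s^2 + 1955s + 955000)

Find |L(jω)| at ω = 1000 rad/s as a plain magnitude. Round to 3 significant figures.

Substitute s = j1000:
Numerator: 1000(j1000)^2 + 45000(j1000) + 500000 = -999500000 + j45000000
Denominator: (j1000)^2 + 1955(j1000) + 955000 = -45000 + j1955000
|N| = √(999500000² + 45000000²) ≈ 1.0005e+09, ∠N ≈ 177.42°
|D| = √(45000² + 1955000²) ≈ 1.9555e+06, ∠D ≈ 91.32°
|L| = 1.0005e+09 / 1.9555e+06 ≈ 511.63

512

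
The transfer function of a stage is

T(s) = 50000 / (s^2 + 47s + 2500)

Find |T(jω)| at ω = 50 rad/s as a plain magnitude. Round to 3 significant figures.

21.3

At s = jω = j50:
quadratic: (j50)² + 47·j50 + 2500 = 0 + j2350 → |·| ≈ 2350, ∠ ≈ 90.00°
|T| = 50000 / 2350 ≈ 21.277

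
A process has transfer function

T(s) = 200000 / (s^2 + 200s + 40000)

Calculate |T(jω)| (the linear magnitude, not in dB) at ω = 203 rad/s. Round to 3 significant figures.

At s = jω = j203:
quadratic: (j203)² + 200·j203 + 40000 = -1209 + j40600 → |·| ≈ 40618, ∠ ≈ 91.71°
|T| = 200000 / 40618 ≈ 4.9239

4.92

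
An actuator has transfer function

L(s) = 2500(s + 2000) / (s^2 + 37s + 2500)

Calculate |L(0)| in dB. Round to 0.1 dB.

L(0) = 2500·2000 / 2500 = 2000
20 log₁₀(2000) ≈ 66.02 dB

66.0 dB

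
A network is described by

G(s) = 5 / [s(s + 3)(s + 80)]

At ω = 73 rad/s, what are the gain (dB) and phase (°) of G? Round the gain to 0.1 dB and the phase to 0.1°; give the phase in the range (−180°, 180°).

-101.3 dB, 140.0°

At s = jω = j73:
pole (s+3): 3 + j73 → |·| = √(3²+73²) = √5338 ≈ 73.062, ∠ = arctan(73/3) ≈ 87.65°
pole (s+80): 80 + j73 → |·| = √(80²+73²) = √11729 ≈ 108.3, ∠ = arctan(73/80) ≈ 42.38°
pole at origin: |s| = 73, ∠ = 90.00° (in denominator)
|G| = 5 / 5.7762e+05 ≈ 8.6562e-06
Gain = 20 log₁₀(8.6562e-06) ≈ -101.25 dB
∠G = 0.00° − 220.03° = -220.03° ≡ 139.97° (principal value)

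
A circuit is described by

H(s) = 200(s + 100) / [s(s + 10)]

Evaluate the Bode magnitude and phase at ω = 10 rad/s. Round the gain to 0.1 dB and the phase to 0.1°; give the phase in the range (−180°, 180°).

43.1 dB, -129.3°

At s = jω = j10:
zero (s+100): 100 + j10 → |·| = √(100²+10²) = √10100 ≈ 100.5, ∠ = arctan(10/100) ≈ 5.71°
pole (s+10): 10 + j10 → |·| = √(10²+10²) = √200 ≈ 14.142, ∠ = arctan(10/10) ≈ 45.00°
pole at origin: |s| = 10, ∠ = 90.00° (in denominator)
|H| = 200 · 100.5 / 141.42 ≈ 142.13
Gain = 20 log₁₀(142.13) ≈ 43.05 dB
∠H = 5.71° − 135.00° = -129.29°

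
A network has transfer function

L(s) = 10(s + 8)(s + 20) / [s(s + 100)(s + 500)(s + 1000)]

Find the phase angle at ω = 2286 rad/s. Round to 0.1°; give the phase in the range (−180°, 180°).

-142.2°

At s = jω = j2286:
zero (s+8): 8 + j2286 → |·| = √(8²+2286²) = √5225860 ≈ 2286, ∠ = arctan(2286/8) ≈ 89.80°
zero (s+20): 20 + j2286 → |·| = √(20²+2286²) = √5226196 ≈ 2286.1, ∠ = arctan(2286/20) ≈ 89.50°
pole (s+100): 100 + j2286 → |·| = √(100²+2286²) = √5235796 ≈ 2288.2, ∠ = arctan(2286/100) ≈ 87.50°
pole (s+500): 500 + j2286 → |·| = √(500²+2286²) = √5475796 ≈ 2340, ∠ = arctan(2286/500) ≈ 77.66°
pole (s+1000): 1000 + j2286 → |·| = √(1000²+2286²) = √6225796 ≈ 2495.2, ∠ = arctan(2286/1000) ≈ 66.37°
pole at origin: |s| = 2286, ∠ = 90.00° (in denominator)
∠L = 179.30° − 321.53° = -142.23°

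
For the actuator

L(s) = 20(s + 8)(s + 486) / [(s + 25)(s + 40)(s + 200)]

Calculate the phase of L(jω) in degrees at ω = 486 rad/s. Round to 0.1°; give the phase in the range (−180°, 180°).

-105.9°

At s = jω = j486:
zero (s+8): 8 + j486 → |·| = √(8²+486²) = √236260 ≈ 486.07, ∠ = arctan(486/8) ≈ 89.06°
zero (s+486): 486 + j486 → |·| = √(486²+486²) = √472392 ≈ 687.31, ∠ = arctan(486/486) ≈ 45.00°
pole (s+25): 25 + j486 → |·| = √(25²+486²) = √236821 ≈ 486.64, ∠ = arctan(486/25) ≈ 87.06°
pole (s+40): 40 + j486 → |·| = √(40²+486²) = √237796 ≈ 487.64, ∠ = arctan(486/40) ≈ 85.29°
pole (s+200): 200 + j486 → |·| = √(200²+486²) = √276196 ≈ 525.54, ∠ = arctan(486/200) ≈ 67.63°
∠L = 134.06° − 239.98° = -105.92°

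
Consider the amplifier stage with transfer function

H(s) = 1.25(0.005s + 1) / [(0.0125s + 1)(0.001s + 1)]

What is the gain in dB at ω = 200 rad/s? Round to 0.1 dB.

-3.8 dB

At ω = 200 rad/s:
zero (1 + j200·0.005) = 1 + j1 → |·| ≈ 1.4142, ∠ ≈ 45.00°
pole (1 + j200·0.0125) = 1 + j2.5 → |·| ≈ 2.6926, ∠ ≈ 68.20°
pole (1 + j200·0.001) = 1 + j0.2 → |·| ≈ 1.0198, ∠ ≈ 11.31°
|H| = 1.25 · 1.4142 / (2.6926 · 1.0198) ≈ 0.64377
Gain = 20 log₁₀(0.64377) ≈ -3.83 dB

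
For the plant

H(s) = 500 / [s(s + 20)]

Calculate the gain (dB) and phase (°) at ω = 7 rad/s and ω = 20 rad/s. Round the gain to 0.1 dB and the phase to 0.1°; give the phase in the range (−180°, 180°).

ω = 7: 10.6 dB, -109.3°; ω = 20: -1.1 dB, -135.0°

At s = jω = j7:
pole (s+20): 20 + j7 → |·| = √(20²+7²) = √449 ≈ 21.19, ∠ = arctan(7/20) ≈ 19.29°
pole at origin: |s| = 7, ∠ = 90.00° (in denominator)
|H| = 500 / 148.33 ≈ 3.3709
Gain = 20 log₁₀(3.3709) ≈ 10.55 dB
∠H = 0.00° − 109.29° = -109.29°

At s = jω = j20:
pole (s+20): 20 + j20 → |·| = √(20²+20²) = √800 ≈ 28.284, ∠ = arctan(20/20) ≈ 45.00°
pole at origin: |s| = 20, ∠ = 90.00° (in denominator)
|H| = 500 / 565.68 ≈ 0.88389
Gain = 20 log₁₀(0.88389) ≈ -1.07 dB
∠H = 0.00° − 135.00° = -135.00°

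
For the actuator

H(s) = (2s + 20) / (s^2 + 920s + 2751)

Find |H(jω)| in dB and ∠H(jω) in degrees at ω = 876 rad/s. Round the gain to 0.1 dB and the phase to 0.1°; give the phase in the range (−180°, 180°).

-56.0 dB, -44.1°

Substitute s = j876:
Numerator: 2(j876) + 20 = 20 + j1752
Denominator: (j876)^2 + 920(j876) + 2751 = -764625 + j805920
|N| = √(20² + 1752²) ≈ 1752.1, ∠N ≈ 89.35°
|D| = √(764625² + 805920²) ≈ 1.1109e+06, ∠D ≈ 133.49°
|H| = 1752.1 / 1.1109e+06 ≈ 0.0015772
Gain = 20 log₁₀(0.0015772) ≈ -56.04 dB
∠H = 89.35° − 133.49° = -44.14°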